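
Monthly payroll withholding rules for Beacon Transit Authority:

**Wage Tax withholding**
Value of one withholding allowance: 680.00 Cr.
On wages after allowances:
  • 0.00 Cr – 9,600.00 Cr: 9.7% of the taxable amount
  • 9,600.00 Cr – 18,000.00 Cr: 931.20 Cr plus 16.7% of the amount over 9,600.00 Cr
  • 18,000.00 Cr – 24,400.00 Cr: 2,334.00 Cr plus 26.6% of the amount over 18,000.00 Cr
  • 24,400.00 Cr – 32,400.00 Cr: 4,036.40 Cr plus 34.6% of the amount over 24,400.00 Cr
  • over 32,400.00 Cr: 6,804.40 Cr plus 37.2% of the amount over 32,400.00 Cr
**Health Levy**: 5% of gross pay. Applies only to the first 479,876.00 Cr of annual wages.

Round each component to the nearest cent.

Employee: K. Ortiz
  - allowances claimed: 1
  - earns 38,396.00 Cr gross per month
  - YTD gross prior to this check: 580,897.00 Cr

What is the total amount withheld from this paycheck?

Wage Tax: taxable = 38,396.00 Cr − 1×680.00 Cr = 37,716.00 Cr
  6,804.40 Cr + 37.2% × (37,716.00 Cr − 32,400.00 Cr) = 6,804.40 Cr + 37.2% × 5,316.00 Cr = 8,781.95 Cr
Health Levy: YTD 580,897.00 Cr ≥ cap 479,876.00 Cr → 0.00 Cr
Total: 8,781.95 Cr + 0.00 Cr = 8,781.95 Cr

8,781.95 Cr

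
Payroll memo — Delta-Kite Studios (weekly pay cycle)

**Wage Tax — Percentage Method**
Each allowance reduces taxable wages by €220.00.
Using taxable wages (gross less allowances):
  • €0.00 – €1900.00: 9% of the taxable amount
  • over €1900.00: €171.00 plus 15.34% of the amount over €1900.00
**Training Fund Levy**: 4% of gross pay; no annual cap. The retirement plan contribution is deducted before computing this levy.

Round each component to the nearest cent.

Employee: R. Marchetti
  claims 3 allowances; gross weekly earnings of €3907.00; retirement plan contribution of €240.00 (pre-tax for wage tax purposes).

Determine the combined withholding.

€487.49

Wage Tax: taxable = €3907.00 − €240.00 − 3×€220.00 = €3007.00
  €171.00 + 15.34% × (€3007.00 − €1900.00) = €171.00 + 15.34% × €1107.00 = €340.81
Training Fund Levy: 4% × €3667.00 = €146.68
Total: €340.81 + €146.68 = €487.49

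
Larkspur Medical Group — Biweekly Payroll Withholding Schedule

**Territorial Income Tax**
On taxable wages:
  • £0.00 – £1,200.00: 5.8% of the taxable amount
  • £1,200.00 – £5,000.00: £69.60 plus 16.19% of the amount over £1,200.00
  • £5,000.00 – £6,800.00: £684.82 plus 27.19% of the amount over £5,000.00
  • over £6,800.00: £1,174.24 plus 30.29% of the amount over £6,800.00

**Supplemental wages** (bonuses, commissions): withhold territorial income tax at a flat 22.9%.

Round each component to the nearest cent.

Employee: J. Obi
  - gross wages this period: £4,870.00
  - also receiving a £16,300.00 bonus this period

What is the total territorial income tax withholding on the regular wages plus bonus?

£4,396.47

Territorial Income Tax: taxable = £4,870.00
  £69.60 + 16.19% × (£4,870.00 − £1,200.00) = £69.60 + 16.19% × £3,670.00 = £663.77
Supplemental (22.9% flat on bonus): 22.9% × £16,300.00 = £3,732.70
Total territorial income tax: £663.77 + £3,732.70 = £4,396.47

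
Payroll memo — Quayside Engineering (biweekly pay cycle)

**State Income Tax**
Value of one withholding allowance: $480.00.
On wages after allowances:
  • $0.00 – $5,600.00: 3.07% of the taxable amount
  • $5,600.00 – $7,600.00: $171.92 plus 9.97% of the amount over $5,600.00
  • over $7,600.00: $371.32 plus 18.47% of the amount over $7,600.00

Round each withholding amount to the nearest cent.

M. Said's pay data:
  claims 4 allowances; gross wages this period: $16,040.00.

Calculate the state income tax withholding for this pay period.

$1,575.56

State Income Tax: taxable = $16,040.00 − 4×$480.00 = $14,120.00
  $371.32 + 18.47% × ($14,120.00 − $7,600.00) = $371.32 + 18.47% × $6,520.00 = $1,575.56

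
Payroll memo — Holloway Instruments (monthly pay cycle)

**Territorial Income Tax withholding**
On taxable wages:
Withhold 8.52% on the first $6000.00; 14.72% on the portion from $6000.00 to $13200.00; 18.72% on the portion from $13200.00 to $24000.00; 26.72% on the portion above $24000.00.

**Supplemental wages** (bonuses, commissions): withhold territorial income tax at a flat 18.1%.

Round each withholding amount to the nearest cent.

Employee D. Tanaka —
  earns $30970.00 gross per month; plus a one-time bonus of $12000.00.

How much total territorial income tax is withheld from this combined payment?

Territorial Income Tax: taxable = $30970.00
  $3592.80 + 26.72% × ($30970.00 − $24000.00) = $3592.80 + 26.72% × $6970.00 = $5455.18
Supplemental (18.1% flat on bonus): 18.1% × $12000.00 = $2172.00
Total territorial income tax: $5455.18 + $2172.00 = $7627.18

$7627.18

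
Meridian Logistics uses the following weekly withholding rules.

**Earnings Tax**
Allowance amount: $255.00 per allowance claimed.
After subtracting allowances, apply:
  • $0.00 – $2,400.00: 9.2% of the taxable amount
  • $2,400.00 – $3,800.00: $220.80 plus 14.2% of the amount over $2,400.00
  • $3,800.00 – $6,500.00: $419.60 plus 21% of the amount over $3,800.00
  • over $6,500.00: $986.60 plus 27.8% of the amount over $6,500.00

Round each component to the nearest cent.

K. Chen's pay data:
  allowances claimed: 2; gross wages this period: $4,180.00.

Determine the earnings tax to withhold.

Earnings Tax: taxable = $4,180.00 − 2×$255.00 = $3,670.00
  $220.80 + 14.2% × ($3,670.00 − $2,400.00) = $220.80 + 14.2% × $1,270.00 = $401.14

$401.14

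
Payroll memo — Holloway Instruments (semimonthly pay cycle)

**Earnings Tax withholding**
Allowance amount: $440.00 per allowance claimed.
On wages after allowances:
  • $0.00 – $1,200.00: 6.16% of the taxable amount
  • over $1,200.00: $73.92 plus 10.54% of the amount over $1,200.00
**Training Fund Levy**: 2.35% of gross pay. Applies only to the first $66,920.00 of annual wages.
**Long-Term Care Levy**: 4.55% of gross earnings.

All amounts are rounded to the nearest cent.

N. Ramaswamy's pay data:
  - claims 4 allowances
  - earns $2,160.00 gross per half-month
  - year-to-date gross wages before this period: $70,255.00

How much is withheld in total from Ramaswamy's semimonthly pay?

Earnings Tax: taxable = $2,160.00 − 4×$440.00 = $400.00
  6.16% × $400.00 = $24.64
Training Fund Levy: YTD $70,255.00 ≥ cap $66,920.00 → $0.00
Long-Term Care Levy: 4.55% × $2,160.00 = $98.28
Total: $24.64 + $0.00 + $98.28 = $122.92

$122.92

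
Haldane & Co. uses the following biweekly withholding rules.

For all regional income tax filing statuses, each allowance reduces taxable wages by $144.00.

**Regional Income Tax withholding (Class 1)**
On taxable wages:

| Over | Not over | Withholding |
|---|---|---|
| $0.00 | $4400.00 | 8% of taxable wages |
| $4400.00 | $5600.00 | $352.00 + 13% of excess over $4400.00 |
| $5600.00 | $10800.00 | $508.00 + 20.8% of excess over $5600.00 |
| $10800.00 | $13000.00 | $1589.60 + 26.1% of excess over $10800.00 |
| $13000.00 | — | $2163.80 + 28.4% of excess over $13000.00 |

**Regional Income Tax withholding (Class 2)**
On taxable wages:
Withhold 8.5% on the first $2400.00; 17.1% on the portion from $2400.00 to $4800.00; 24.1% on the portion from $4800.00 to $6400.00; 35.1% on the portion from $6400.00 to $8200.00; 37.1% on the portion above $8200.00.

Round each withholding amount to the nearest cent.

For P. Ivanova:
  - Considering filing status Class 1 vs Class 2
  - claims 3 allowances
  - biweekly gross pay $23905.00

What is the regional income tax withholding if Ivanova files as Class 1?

$5138.13

Regional Income Tax (Class 1): taxable = $23905.00 − 3×$144.00 = $23473.00
  $2163.80 + 28.4% × ($23473.00 − $13000.00) = $2163.80 + 28.4% × $10473.00 = $5138.13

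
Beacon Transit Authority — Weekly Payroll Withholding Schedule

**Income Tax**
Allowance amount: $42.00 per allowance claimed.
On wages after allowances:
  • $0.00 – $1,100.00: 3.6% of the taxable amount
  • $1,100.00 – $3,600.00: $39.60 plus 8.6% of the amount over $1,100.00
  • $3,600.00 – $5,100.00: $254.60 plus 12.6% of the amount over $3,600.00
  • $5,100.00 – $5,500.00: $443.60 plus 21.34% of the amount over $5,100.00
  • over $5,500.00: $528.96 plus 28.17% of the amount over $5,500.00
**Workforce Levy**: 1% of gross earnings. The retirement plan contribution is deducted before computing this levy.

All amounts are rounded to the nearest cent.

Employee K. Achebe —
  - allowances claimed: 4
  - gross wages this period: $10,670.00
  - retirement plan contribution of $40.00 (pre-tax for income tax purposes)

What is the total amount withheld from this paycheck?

Income Tax: taxable = $10,670.00 − $40.00 − 4×$42.00 = $10,462.00
  $528.96 + 28.17% × ($10,462.00 − $5,500.00) = $528.96 + 28.17% × $4,962.00 = $1,926.76
Workforce Levy: 1% × $10,630.00 = $106.30
Total: $1,926.76 + $106.30 = $2,033.06

$2,033.06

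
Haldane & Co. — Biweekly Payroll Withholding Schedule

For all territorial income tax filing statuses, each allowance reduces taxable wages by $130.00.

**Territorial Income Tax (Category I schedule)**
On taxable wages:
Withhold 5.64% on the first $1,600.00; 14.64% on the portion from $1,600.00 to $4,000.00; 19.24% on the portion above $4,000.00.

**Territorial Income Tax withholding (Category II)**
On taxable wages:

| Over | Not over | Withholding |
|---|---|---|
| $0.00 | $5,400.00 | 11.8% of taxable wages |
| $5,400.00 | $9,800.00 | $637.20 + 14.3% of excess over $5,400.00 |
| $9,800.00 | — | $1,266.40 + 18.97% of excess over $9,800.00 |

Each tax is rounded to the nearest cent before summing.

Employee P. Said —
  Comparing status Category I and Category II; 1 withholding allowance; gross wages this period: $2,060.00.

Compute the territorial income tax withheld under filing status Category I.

$138.55

Territorial Income Tax (Category I): taxable = $2,060.00 − 1×$130.00 = $1,930.00
  $90.24 + 14.64% × ($1,930.00 − $1,600.00) = $90.24 + 14.64% × $330.00 = $138.55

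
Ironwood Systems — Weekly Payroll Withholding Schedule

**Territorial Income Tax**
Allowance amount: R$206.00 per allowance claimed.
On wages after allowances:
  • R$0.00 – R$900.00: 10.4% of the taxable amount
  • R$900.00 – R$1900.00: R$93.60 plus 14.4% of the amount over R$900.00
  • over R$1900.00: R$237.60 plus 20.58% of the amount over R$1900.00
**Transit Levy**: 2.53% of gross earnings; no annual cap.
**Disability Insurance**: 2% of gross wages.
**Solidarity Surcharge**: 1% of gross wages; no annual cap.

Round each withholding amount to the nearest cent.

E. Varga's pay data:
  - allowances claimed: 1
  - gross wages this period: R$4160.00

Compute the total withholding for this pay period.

Territorial Income Tax: taxable = R$4160.00 − 1×R$206.00 = R$3954.00
  R$237.60 + 20.58% × (R$3954.00 − R$1900.00) = R$237.60 + 20.58% × R$2054.00 = R$660.31
Transit Levy: 2.53% × R$4160.00 = R$105.25
Disability Insurance: 2% × R$4160.00 = R$83.20
Solidarity Surcharge: 1% × R$4160.00 = R$41.60
Total: R$660.31 + R$105.25 + R$83.20 + R$41.60 = R$890.36

R$890.36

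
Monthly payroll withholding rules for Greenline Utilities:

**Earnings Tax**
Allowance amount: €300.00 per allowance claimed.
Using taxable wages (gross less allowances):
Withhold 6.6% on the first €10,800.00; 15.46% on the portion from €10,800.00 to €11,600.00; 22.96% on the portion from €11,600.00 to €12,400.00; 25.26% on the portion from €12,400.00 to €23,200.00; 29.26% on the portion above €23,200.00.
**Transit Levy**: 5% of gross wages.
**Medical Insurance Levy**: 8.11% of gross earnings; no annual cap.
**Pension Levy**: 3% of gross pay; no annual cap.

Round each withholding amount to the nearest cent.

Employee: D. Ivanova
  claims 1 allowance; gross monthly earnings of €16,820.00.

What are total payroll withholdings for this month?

Earnings Tax: taxable = €16,820.00 − 1×€300.00 = €16,520.00
  €1,020.16 + 25.26% × (€16,520.00 − €12,400.00) = €1,020.16 + 25.26% × €4,120.00 = €2,060.87
Transit Levy: 5% × €16,820.00 = €841.00
Medical Insurance Levy: 8.11% × €16,820.00 = €1,364.10
Pension Levy: 3% × €16,820.00 = €504.60
Total: €2,060.87 + €841.00 + €1,364.10 + €504.60 = €4,770.57

€4,770.57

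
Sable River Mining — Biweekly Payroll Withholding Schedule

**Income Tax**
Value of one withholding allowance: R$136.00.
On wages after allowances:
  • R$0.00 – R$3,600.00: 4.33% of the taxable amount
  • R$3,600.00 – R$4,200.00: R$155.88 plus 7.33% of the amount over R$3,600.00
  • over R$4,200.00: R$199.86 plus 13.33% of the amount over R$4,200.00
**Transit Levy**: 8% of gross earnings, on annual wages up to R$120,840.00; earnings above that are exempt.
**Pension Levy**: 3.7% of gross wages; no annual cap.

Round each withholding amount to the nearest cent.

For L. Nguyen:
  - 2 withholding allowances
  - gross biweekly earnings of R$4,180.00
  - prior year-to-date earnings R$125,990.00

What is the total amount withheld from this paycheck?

R$333.12

Income Tax: taxable = R$4,180.00 − 2×R$136.00 = R$3,908.00
  R$155.88 + 7.33% × (R$3,908.00 − R$3,600.00) = R$155.88 + 7.33% × R$308.00 = R$178.46
Transit Levy: YTD R$125,990.00 ≥ cap R$120,840.00 → R$0.00
Pension Levy: 3.7% × R$4,180.00 = R$154.66
Total: R$178.46 + R$0.00 + R$154.66 = R$333.12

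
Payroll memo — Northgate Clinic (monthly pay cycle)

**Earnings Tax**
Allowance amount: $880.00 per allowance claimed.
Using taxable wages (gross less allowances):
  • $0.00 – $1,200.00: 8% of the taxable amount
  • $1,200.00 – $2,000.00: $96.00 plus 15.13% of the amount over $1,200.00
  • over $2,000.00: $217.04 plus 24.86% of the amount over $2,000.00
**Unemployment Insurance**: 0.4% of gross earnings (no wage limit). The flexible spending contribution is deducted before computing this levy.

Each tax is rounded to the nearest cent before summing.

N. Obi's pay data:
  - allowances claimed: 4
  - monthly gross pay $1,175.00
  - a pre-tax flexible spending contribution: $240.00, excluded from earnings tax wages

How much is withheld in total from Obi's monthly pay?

$3.74

Earnings Tax: taxable = $1,175.00 − $240.00 − 4×$880.00 = $-2,585.00
  Taxable ≤ 0 → $0.00
Unemployment Insurance: 0.4% × $935.00 = $3.74
Total: $0.00 + $3.74 = $3.74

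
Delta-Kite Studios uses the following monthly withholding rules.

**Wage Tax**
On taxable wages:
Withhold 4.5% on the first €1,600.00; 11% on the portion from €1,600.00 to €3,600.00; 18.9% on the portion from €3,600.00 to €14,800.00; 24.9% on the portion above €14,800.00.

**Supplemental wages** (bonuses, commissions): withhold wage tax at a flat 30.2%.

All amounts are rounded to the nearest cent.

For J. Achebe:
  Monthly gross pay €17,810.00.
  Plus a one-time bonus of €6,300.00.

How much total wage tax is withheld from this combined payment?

Wage Tax: taxable = €17,810.00
  €2,408.80 + 24.9% × (€17,810.00 − €14,800.00) = €2,408.80 + 24.9% × €3,010.00 = €3,158.29
Supplemental (30.2% flat on bonus): 30.2% × €6,300.00 = €1,902.60
Total wage tax: €3,158.29 + €1,902.60 = €5,060.89

€5,060.89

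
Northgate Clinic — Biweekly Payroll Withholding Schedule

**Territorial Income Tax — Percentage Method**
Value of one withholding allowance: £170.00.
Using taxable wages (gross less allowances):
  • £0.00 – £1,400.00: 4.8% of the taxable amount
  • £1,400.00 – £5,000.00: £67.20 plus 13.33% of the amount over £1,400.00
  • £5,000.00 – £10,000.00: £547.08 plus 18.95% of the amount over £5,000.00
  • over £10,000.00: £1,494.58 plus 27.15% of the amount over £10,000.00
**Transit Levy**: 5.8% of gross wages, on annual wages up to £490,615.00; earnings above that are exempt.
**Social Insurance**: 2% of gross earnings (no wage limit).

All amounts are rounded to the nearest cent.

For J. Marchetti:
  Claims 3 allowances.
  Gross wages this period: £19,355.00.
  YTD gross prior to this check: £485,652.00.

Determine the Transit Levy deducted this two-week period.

£287.85

Transit Levy: cap £490,615.00 − YTD £485,652.00 = £4,963.00 subject; 5.8% × £4,963.00 = £287.85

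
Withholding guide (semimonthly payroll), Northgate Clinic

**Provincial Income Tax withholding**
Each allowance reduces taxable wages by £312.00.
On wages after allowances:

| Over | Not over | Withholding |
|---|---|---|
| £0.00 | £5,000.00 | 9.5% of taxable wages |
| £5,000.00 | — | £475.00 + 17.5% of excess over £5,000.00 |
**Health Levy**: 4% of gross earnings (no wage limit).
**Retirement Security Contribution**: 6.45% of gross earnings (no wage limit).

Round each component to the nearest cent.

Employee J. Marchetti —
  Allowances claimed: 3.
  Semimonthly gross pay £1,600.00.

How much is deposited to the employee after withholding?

£1,369.72

Provincial Income Tax: taxable = £1,600.00 − 3×£312.00 = £664.00
  9.5% × £664.00 = £63.08
Health Levy: 4% × £1,600.00 = £64.00
Retirement Security Contribution: 6.45% × £1,600.00 = £103.20
Total withheld: £63.08 + £64.00 + £103.20 = £230.28
Net pay: £1,600.00 − £230.28 = £1,369.72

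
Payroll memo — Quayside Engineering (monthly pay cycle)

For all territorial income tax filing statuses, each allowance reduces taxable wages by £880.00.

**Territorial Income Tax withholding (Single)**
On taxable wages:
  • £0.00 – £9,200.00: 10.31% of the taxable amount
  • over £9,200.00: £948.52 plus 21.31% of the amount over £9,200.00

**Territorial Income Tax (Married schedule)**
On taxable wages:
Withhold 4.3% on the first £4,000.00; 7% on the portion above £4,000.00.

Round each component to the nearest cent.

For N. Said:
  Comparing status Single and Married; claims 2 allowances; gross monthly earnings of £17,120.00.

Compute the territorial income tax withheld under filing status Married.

£967.20

Territorial Income Tax (Married): taxable = £17,120.00 − 2×£880.00 = £15,360.00
  £172.00 + 7% × (£15,360.00 − £4,000.00) = £172.00 + 7% × £11,360.00 = £967.20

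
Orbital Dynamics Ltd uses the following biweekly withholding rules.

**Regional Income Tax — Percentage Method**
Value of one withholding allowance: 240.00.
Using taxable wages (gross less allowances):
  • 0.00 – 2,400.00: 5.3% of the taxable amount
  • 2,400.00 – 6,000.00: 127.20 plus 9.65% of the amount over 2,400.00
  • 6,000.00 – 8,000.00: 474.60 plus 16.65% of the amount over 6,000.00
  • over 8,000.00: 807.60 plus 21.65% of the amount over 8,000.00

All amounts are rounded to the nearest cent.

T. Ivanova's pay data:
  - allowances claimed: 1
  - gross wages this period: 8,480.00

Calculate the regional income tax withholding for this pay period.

859.56

Regional Income Tax: taxable = 8,480.00 − 1×240.00 = 8,240.00
  807.60 + 21.65% × (8,240.00 − 8,000.00) = 807.60 + 21.65% × 240.00 = 859.56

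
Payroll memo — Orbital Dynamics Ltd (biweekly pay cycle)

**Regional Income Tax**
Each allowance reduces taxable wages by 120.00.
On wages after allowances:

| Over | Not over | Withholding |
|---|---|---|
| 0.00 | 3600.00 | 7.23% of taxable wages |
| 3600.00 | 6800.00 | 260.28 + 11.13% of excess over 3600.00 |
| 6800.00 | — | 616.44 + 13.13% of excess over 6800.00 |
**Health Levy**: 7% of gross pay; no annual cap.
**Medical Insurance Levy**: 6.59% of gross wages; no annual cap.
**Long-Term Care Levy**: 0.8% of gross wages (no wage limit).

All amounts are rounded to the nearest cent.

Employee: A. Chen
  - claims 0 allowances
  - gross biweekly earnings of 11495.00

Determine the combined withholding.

2887.02

Regional Income Tax: taxable = 11495.00
  616.44 + 13.13% × (11495.00 − 6800.00) = 616.44 + 13.13% × 4695.00 = 1232.89
Health Levy: 7% × 11495.00 = 804.65
Medical Insurance Levy: 6.59% × 11495.00 = 757.52
Long-Term Care Levy: 0.8% × 11495.00 = 91.96
Total: 1232.89 + 804.65 + 757.52 + 91.96 = 2887.02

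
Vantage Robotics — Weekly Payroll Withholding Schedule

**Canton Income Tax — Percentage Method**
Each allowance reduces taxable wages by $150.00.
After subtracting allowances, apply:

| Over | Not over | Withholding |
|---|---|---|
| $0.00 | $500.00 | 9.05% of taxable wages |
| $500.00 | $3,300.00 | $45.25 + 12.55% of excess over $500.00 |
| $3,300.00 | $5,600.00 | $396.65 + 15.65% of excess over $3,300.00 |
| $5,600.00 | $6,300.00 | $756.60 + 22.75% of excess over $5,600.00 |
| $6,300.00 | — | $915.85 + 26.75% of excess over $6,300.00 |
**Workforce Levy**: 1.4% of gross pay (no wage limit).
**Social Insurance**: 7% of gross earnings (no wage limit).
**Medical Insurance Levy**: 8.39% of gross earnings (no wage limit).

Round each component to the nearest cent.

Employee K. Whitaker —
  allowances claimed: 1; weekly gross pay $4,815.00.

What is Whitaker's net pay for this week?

$3,396.29

Canton Income Tax: taxable = $4,815.00 − 1×$150.00 = $4,665.00
  $396.65 + 15.65% × ($4,665.00 − $3,300.00) = $396.65 + 15.65% × $1,365.00 = $610.27
Workforce Levy: 1.4% × $4,815.00 = $67.41
Social Insurance: 7% × $4,815.00 = $337.05
Medical Insurance Levy: 8.39% × $4,815.00 = $403.98
Total withheld: $610.27 + $67.41 + $337.05 + $403.98 = $1,418.71
Net pay: $4,815.00 − $1,418.71 = $3,396.29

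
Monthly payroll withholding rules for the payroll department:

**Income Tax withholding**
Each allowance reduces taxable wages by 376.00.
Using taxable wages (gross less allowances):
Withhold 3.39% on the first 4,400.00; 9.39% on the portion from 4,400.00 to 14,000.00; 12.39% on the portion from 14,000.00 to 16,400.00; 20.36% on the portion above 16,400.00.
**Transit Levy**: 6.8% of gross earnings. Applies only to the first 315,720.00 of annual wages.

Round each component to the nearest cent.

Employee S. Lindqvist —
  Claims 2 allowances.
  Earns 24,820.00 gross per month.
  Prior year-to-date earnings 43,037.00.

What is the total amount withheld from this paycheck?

Income Tax: taxable = 24,820.00 − 2×376.00 = 24,068.00
  1,347.96 + 20.36% × (24,068.00 − 16,400.00) = 1,347.96 + 20.36% × 7,668.00 = 2,909.16
Transit Levy: 6.8% × 24,820.00 = 1,687.76
Total: 2,909.16 + 1,687.76 = 4,596.92

4,596.92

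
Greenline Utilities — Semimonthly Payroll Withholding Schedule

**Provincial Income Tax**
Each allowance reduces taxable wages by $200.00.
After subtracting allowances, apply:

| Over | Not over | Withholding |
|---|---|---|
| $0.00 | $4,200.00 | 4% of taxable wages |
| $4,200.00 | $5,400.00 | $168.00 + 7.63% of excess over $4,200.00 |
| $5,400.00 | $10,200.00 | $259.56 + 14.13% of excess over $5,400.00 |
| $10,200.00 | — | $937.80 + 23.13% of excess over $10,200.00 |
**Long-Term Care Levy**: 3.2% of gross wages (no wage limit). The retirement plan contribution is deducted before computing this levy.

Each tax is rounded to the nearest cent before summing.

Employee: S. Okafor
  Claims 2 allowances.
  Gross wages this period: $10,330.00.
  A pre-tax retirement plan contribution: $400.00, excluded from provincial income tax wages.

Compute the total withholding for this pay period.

$1,160.89

Provincial Income Tax: taxable = $10,330.00 − $400.00 − 2×$200.00 = $9,530.00
  $259.56 + 14.13% × ($9,530.00 − $5,400.00) = $259.56 + 14.13% × $4,130.00 = $843.13
Long-Term Care Levy: 3.2% × $9,930.00 = $317.76
Total: $843.13 + $317.76 = $1,160.89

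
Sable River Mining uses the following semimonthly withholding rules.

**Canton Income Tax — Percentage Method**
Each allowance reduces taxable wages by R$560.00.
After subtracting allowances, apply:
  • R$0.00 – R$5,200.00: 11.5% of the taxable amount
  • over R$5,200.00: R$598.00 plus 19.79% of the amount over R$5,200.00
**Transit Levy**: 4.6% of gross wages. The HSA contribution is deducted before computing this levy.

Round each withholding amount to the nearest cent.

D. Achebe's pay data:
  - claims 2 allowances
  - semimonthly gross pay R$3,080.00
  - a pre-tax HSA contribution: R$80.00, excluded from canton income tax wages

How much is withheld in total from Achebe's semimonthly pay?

Canton Income Tax: taxable = R$3,080.00 − R$80.00 − 2×R$560.00 = R$1,880.00
  11.5% × R$1,880.00 = R$216.20
Transit Levy: 4.6% × R$3,000.00 = R$138.00
Total: R$216.20 + R$138.00 = R$354.20

R$354.20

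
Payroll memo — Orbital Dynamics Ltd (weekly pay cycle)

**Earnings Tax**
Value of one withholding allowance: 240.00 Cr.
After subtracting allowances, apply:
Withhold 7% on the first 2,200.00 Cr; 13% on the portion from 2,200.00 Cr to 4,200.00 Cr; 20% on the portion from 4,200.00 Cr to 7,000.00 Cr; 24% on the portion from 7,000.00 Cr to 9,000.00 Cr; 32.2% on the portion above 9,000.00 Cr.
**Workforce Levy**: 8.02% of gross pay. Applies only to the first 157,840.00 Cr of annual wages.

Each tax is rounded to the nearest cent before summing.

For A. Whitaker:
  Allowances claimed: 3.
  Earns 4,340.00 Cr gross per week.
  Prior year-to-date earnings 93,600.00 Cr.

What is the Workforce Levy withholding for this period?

Workforce Levy: 8.02% × 4,340.00 Cr = 348.07 Cr

348.07 Cr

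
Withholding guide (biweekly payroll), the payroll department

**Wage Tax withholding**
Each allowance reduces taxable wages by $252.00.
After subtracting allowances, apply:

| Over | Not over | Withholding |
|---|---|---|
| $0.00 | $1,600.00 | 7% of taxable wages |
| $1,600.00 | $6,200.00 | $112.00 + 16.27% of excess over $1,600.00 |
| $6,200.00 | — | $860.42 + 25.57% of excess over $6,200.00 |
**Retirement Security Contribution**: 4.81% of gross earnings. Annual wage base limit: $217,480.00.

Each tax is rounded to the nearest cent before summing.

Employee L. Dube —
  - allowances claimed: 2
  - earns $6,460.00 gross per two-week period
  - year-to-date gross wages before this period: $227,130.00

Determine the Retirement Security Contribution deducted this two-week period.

Retirement Security Contribution: YTD $227,130.00 ≥ cap $217,480.00 → $0.00

$0.00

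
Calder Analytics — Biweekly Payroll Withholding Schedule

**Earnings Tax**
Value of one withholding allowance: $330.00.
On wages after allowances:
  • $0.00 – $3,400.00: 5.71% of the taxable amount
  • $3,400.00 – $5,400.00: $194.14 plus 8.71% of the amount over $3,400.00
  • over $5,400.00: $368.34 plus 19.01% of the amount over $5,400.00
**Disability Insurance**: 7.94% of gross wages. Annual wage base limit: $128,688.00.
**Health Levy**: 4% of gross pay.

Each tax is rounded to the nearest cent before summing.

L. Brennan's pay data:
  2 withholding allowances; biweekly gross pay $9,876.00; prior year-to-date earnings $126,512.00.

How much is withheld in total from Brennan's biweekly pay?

$1,661.57

Earnings Tax: taxable = $9,876.00 − 2×$330.00 = $9,216.00
  $368.34 + 19.01% × ($9,216.00 − $5,400.00) = $368.34 + 19.01% × $3,816.00 = $1,093.76
Disability Insurance: cap $128,688.00 − YTD $126,512.00 = $2,176.00 subject; 7.94% × $2,176.00 = $172.77
Health Levy: 4% × $9,876.00 = $395.04
Total: $1,093.76 + $172.77 + $395.04 = $1,661.57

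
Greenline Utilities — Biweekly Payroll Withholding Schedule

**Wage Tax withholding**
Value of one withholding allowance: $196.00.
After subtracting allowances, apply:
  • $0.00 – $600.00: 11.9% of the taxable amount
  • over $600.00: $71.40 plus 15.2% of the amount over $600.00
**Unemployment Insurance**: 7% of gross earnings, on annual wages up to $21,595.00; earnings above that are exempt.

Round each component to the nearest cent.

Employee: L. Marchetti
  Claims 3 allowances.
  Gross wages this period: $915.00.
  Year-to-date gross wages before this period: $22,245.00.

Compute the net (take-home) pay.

$876.09

Wage Tax: taxable = $915.00 − 3×$196.00 = $327.00
  11.9% × $327.00 = $38.91
Unemployment Insurance: YTD $22,245.00 ≥ cap $21,595.00 → $0.00
Total withheld: $38.91 + $0.00 = $38.91
Net pay: $915.00 − $38.91 = $876.09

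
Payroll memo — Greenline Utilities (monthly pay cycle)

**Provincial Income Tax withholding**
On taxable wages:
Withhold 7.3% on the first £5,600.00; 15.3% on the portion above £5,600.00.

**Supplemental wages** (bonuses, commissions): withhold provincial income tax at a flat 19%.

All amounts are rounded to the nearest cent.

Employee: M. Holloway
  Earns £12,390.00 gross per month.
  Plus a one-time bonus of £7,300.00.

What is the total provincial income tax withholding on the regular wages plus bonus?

£2,834.67

Provincial Income Tax: taxable = £12,390.00
  £408.80 + 15.3% × (£12,390.00 − £5,600.00) = £408.80 + 15.3% × £6,790.00 = £1,447.67
Supplemental (19% flat on bonus): 19% × £7,300.00 = £1,387.00
Total provincial income tax: £1,447.67 + £1,387.00 = £2,834.67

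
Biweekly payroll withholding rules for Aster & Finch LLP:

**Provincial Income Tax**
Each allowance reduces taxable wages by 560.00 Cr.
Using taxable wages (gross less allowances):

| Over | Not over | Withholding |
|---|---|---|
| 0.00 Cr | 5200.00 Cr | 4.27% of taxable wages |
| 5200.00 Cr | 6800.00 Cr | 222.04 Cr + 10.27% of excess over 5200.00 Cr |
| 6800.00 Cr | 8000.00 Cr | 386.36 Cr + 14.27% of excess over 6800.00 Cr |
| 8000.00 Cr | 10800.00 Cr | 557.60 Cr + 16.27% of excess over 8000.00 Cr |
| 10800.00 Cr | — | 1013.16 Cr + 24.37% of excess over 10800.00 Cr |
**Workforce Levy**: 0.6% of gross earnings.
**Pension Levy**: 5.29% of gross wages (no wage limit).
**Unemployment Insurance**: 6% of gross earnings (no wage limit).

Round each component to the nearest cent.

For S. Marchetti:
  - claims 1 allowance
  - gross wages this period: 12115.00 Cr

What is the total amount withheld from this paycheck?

Provincial Income Tax: taxable = 12115.00 Cr − 1×560.00 Cr = 11555.00 Cr
  1013.16 Cr + 24.37% × (11555.00 Cr − 10800.00 Cr) = 1013.16 Cr + 24.37% × 755.00 Cr = 1197.15 Cr
Workforce Levy: 0.6% × 12115.00 Cr = 72.69 Cr
Pension Levy: 5.29% × 12115.00 Cr = 640.88 Cr
Unemployment Insurance: 6% × 12115.00 Cr = 726.90 Cr
Total: 1197.15 Cr + 72.69 Cr + 640.88 Cr + 726.90 Cr = 2637.62 Cr

2637.62 Cr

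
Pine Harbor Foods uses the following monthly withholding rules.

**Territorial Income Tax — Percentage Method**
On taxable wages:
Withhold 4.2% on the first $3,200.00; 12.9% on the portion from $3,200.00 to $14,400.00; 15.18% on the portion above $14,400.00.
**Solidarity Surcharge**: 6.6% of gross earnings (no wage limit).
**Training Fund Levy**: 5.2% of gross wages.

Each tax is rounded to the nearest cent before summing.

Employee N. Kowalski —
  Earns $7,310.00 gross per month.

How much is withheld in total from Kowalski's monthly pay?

$1,527.17

Territorial Income Tax: taxable = $7,310.00
  $134.40 + 12.9% × ($7,310.00 − $3,200.00) = $134.40 + 12.9% × $4,110.00 = $664.59
Solidarity Surcharge: 6.6% × $7,310.00 = $482.46
Training Fund Levy: 5.2% × $7,310.00 = $380.12
Total: $664.59 + $482.46 + $380.12 = $1,527.17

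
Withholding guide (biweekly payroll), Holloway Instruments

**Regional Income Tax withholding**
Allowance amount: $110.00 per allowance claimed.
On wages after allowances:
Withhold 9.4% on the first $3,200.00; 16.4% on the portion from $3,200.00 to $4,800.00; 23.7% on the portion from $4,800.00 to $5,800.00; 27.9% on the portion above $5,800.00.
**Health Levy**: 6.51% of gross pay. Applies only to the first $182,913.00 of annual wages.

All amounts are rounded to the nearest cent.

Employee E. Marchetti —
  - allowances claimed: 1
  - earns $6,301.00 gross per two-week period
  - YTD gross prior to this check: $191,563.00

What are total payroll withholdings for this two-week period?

Regional Income Tax: taxable = $6,301.00 − 1×$110.00 = $6,191.00
  $800.20 + 27.9% × ($6,191.00 − $5,800.00) = $800.20 + 27.9% × $391.00 = $909.29
Health Levy: YTD $191,563.00 ≥ cap $182,913.00 → $0.00
Total: $909.29 + $0.00 = $909.29

$909.29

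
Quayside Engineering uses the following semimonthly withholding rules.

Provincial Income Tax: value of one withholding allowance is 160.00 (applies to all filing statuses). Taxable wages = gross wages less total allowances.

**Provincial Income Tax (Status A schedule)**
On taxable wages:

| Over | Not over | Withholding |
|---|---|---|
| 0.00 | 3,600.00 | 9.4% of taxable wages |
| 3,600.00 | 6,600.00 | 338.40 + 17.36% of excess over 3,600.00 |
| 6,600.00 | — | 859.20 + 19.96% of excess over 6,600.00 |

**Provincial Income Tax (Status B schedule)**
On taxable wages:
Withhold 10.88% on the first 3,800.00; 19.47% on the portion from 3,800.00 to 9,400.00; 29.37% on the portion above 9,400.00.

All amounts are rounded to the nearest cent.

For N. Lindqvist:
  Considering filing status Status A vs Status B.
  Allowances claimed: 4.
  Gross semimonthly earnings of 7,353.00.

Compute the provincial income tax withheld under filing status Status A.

Provincial Income Tax (Status A): taxable = 7,353.00 − 4×160.00 = 6,713.00
  859.20 + 19.96% × (6,713.00 − 6,600.00) = 859.20 + 19.96% × 113.00 = 881.75

881.75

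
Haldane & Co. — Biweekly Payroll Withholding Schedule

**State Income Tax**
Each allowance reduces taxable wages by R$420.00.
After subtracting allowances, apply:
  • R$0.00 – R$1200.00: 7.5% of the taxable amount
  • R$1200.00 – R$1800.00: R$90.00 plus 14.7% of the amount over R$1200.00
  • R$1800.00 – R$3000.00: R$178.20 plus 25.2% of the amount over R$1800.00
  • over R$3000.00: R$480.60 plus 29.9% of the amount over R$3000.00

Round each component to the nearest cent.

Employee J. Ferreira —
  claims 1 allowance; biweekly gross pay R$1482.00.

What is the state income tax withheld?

R$79.65

State Income Tax: taxable = R$1482.00 − 1×R$420.00 = R$1062.00
  7.5% × R$1062.00 = R$79.65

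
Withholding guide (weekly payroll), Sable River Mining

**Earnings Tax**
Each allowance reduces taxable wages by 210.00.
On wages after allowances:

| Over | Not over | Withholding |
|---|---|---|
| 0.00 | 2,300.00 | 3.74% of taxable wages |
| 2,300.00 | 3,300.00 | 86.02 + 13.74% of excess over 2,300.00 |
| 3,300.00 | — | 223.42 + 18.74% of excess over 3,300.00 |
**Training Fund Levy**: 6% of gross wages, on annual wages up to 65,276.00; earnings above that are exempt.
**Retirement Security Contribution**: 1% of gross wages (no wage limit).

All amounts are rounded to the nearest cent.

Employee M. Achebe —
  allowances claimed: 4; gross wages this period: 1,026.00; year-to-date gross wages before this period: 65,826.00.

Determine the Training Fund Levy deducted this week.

0.00

Training Fund Levy: YTD 65,826.00 ≥ cap 65,276.00 → 0.00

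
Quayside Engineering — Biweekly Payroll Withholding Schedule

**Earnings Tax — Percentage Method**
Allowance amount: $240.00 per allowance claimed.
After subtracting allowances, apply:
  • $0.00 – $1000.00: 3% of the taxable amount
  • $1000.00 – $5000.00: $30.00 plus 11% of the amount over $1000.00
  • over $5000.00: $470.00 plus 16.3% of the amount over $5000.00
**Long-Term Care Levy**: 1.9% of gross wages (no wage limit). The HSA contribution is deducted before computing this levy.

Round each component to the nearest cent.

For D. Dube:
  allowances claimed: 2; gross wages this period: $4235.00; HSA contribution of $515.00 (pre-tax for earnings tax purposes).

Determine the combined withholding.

Earnings Tax: taxable = $4235.00 − $515.00 − 2×$240.00 = $3240.00
  $30.00 + 11% × ($3240.00 − $1000.00) = $30.00 + 11% × $2240.00 = $276.40
Long-Term Care Levy: 1.9% × $3720.00 = $70.68
Total: $276.40 + $70.68 = $347.08

$347.08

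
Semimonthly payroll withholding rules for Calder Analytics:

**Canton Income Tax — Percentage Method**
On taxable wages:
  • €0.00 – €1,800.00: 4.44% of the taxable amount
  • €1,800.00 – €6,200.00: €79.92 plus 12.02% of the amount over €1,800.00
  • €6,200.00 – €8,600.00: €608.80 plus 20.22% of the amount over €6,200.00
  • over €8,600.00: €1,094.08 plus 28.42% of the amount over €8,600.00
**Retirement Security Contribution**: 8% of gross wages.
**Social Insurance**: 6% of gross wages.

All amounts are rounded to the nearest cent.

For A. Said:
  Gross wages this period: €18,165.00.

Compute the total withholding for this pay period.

€6,355.55

Canton Income Tax: taxable = €18,165.00
  €1,094.08 + 28.42% × (€18,165.00 − €8,600.00) = €1,094.08 + 28.42% × €9,565.00 = €3,812.45
Retirement Security Contribution: 8% × €18,165.00 = €1,453.20
Social Insurance: 6% × €18,165.00 = €1,089.90
Total: €3,812.45 + €1,453.20 + €1,089.90 = €6,355.55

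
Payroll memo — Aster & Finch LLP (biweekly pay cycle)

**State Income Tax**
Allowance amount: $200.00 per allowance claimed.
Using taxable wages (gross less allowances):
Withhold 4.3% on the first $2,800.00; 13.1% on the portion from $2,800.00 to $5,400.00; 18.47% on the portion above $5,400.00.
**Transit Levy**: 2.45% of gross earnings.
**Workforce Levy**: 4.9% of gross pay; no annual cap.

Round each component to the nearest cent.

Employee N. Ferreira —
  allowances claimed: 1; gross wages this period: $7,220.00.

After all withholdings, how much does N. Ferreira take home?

State Income Tax: taxable = $7,220.00 − 1×$200.00 = $7,020.00
  $461.00 + 18.47% × ($7,020.00 − $5,400.00) = $461.00 + 18.47% × $1,620.00 = $760.21
Transit Levy: 2.45% × $7,220.00 = $176.89
Workforce Levy: 4.9% × $7,220.00 = $353.78
Total withheld: $760.21 + $176.89 + $353.78 = $1,290.88
Net pay: $7,220.00 − $1,290.88 = $5,929.12

$5,929.12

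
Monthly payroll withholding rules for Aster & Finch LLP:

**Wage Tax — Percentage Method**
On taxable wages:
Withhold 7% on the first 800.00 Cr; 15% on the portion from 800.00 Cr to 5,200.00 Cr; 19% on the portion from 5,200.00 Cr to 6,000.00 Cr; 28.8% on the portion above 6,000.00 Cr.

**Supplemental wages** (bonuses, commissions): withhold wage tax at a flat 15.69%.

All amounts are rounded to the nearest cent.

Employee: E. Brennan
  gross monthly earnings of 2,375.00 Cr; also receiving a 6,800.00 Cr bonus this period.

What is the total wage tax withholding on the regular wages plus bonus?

1,359.17 Cr

Wage Tax: taxable = 2,375.00 Cr
  56.00 Cr + 15% × (2,375.00 Cr − 800.00 Cr) = 56.00 Cr + 15% × 1,575.00 Cr = 292.25 Cr
Supplemental (15.69% flat on bonus): 15.69% × 6,800.00 Cr = 1,066.92 Cr
Total wage tax: 292.25 Cr + 1,066.92 Cr = 1,359.17 Cr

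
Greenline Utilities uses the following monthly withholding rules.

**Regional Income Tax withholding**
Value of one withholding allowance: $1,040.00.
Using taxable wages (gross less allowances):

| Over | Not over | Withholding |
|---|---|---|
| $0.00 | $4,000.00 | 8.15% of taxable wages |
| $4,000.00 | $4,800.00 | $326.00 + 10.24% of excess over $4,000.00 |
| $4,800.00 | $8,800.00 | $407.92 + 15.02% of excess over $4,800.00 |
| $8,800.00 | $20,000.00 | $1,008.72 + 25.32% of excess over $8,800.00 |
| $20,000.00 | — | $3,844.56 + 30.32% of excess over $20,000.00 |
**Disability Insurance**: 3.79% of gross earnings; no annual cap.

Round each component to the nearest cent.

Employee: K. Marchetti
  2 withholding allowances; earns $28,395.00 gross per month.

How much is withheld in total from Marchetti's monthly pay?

Regional Income Tax: taxable = $28,395.00 − 2×$1,040.00 = $26,315.00
  $3,844.56 + 30.32% × ($26,315.00 − $20,000.00) = $3,844.56 + 30.32% × $6,315.00 = $5,759.27
Disability Insurance: 3.79% × $28,395.00 = $1,076.17
Total: $5,759.27 + $1,076.17 = $6,835.44

$6,835.44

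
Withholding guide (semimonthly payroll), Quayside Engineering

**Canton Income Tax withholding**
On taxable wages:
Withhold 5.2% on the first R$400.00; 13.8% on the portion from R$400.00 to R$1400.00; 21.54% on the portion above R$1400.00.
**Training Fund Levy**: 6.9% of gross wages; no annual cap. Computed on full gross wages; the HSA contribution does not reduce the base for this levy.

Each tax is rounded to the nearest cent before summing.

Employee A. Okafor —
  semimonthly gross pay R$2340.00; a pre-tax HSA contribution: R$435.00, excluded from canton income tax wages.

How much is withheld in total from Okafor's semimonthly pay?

Canton Income Tax: taxable = R$2340.00 − R$435.00 = R$1905.00
  R$158.80 + 21.54% × (R$1905.00 − R$1400.00) = R$158.80 + 21.54% × R$505.00 = R$267.58
Training Fund Levy: 6.9% × R$2340.00 = R$161.46
Total: R$267.58 + R$161.46 = R$429.04

R$429.04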